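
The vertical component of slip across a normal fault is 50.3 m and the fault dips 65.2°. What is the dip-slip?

dip-slip = throw / sin(dip) = 50.3 / sin(65.2°) = 55.4 m

55.4 m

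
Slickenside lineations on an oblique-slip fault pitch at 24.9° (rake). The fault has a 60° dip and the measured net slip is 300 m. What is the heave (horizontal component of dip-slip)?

63.2 m

dip-slip = net slip × sin(rake) = 300 m × sin(24.9°) = 126.3 m
heave = dip-slip × cos(dip) = 126.3 × cos(60°) = 63.2 m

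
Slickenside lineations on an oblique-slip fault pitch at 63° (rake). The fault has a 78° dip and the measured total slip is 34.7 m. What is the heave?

dip-slip = net slip × sin(rake) = 34.7 m × sin(63°) = 30.92 m
heave = dip-slip × cos(dip) = 30.92 × cos(78°) = 6.43 m

6.43 m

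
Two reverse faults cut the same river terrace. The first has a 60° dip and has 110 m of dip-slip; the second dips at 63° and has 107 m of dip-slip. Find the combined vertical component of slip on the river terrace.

191 m

throw_A = 110 × sin(60°) = 95.26 m
throw_B = 107 × sin(63°) = 95.34 m
total = 95.26 + 95.34 = 191 m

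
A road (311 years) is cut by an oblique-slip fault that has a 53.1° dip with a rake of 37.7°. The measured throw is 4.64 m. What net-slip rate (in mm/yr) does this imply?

dip-slip = throw / sin(dip) = 4.64 / sin(53.1°) = 5.802 m
net slip = dip-slip / sin(rake) = 5.802 / sin(37.7°) = 9.488 m
rate = 9.488 m / 311 years = 0.0305 m/yr = 30.5 mm/yr

30.5 mm/yr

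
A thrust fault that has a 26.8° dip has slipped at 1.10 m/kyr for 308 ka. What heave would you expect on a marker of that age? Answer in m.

302 m

dip-slip = rate × time = 1.10 m/kyr × 308 ka = 338.8 m
heave = dip-slip × cos(dip) = 338.8 × cos(26.8°) = 302 m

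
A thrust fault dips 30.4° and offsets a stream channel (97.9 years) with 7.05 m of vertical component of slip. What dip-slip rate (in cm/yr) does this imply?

dip-slip = throw / sin(dip) = 7.05 m / sin(30.4°) = 13.93 m
rate = 13.93 m / 97.9 years = 0.142 m/yr = 14.2 cm/yr

14.2 cm/yr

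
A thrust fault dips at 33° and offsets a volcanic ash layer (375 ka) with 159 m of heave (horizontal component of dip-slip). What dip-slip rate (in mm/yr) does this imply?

0.506 mm/yr

dip-slip = heave / cos(dip) = 159 m / cos(33°) = 189.6 m
rate = 189.6 m / 375 ka = 0.000506 m/yr = 0.506 mm/yr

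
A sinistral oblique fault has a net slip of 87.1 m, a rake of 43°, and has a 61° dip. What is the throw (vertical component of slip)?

dip-slip = net slip × sin(rake) = 87.1 m × sin(43°) = 59.40 m
throw = dip-slip × sin(dip) = 59.40 × sin(61°) = 52 m

52 m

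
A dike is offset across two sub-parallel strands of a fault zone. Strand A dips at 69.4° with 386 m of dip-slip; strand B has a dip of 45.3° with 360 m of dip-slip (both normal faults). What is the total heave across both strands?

389 m

heave_A = 386 × cos(69.4°) = 135.8 m
heave_B = 360 × cos(45.3°) = 253.2 m
total = 135.8 + 253.2 = 389 m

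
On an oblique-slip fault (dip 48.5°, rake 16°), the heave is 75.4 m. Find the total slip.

dip-slip = heave / cos(dip) = 75.4 / cos(48.5°) = 113.8 m
net slip = dip-slip / sin(rake) = 113.8 / sin(16°) = 413 m

413 m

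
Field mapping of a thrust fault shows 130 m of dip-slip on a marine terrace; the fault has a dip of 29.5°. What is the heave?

113 m

heave = dip-slip × cos(dip) = 130 m × cos(29.5°) = 113 m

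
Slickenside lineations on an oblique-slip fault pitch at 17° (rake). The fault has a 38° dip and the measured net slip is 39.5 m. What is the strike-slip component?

strike-slip = net slip × cos(rake) = 39.5 m × cos(17°) = 37.8 m

37.8 m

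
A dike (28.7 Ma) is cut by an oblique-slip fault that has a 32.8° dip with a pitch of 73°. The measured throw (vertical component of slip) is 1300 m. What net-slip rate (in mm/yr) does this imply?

dip-slip = throw / sin(dip) = 1300 / sin(32.8°) = 2400 m
net slip = dip-slip / sin(rake) = 2400 / sin(73°) = 2509 m
rate = 2509 m / 28.7 Ma = 0.0000874 m/yr = 0.0874 mm/yr

0.0874 mm/yr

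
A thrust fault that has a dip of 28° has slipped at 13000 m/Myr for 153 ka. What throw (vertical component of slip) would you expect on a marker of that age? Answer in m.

934 m

dip-slip = rate × time = 13000 m/Myr × 153 ka = 1989 m
throw = dip-slip × sin(dip) = 1989 × sin(28°) = 934 m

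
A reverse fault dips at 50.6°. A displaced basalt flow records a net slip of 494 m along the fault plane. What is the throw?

throw = dip-slip × sin(dip) = 494 m × sin(50.6°) = 382 m

382 m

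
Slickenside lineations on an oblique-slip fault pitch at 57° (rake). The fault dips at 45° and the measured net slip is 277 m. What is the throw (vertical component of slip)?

dip-slip = net slip × sin(rake) = 277 m × sin(57°) = 232.3 m
throw = dip-slip × sin(dip) = 232.3 × sin(45°) = 164 m

164 m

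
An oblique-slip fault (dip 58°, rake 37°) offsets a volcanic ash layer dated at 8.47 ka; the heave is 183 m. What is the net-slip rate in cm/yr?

6.77 cm/yr

dip-slip = heave / cos(dip) = 183 / cos(58°) = 345.3 m
net slip = dip-slip / sin(rake) = 345.3 / sin(37°) = 573.8 m
rate = 573.8 m / 8.47 ka = 0.0677 m/yr = 6.77 cm/yr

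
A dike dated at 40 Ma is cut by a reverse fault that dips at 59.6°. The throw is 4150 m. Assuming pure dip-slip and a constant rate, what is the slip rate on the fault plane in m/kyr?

0.120 m/kyr

dip-slip = throw / sin(dip) = 4150 m / sin(59.6°) = 4812 m
rate = 4812 m / 40 Ma = 0.000120 m/yr = 0.120 m/kyr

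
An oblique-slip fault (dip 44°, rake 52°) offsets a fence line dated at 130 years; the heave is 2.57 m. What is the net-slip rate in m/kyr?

34.9 m/kyr

dip-slip = heave / cos(dip) = 2.57 / cos(44°) = 3.573 m
net slip = dip-slip / sin(rake) = 3.573 / sin(52°) = 4.534 m
rate = 4.534 m / 130 years = 0.0349 m/yr = 34.9 m/kyr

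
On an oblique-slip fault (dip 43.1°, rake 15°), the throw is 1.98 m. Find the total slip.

dip-slip = throw / sin(dip) = 1.98 / sin(43.1°) = 2.898 m
net slip = dip-slip / sin(rake) = 2.898 / sin(15°) = 11.2 m

11.2 m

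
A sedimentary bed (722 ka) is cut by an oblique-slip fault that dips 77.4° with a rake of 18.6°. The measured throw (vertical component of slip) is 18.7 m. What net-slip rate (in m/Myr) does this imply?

dip-slip = throw / sin(dip) = 18.7 / sin(77.4°) = 19.16 m
net slip = dip-slip / sin(rake) = 19.16 / sin(18.6°) = 60.07 m
rate = 60.07 m / 722 ka = 0.0000832 m/yr = 83.2 m/Myr

83.2 m/Myr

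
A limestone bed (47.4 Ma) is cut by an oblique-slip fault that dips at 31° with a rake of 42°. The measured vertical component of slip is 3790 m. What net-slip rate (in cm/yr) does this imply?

dip-slip = throw / sin(dip) = 3790 / sin(31°) = 7359 m
net slip = dip-slip / sin(rake) = 7359 / sin(42°) = 11000 m
rate = 11000 m / 47.4 Ma = 0.000232 m/yr = 0.0232 cm/yr

0.0232 cm/yr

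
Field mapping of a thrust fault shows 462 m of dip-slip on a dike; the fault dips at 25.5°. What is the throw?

throw = dip-slip × sin(dip) = 462 m × sin(25.5°) = 199 m

199 m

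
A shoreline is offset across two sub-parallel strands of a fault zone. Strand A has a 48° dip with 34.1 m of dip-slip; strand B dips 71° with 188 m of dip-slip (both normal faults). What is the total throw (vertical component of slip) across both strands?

throw_A = 34.1 × sin(48°) = 25.34 m
throw_B = 188 × sin(71°) = 177.8 m
total = 25.34 + 177.8 = 203 m

203 m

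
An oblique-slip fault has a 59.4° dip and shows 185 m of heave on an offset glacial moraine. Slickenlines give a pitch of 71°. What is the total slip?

dip-slip = heave / cos(dip) = 185 / cos(59.4°) = 363.4 m
net slip = dip-slip / sin(rake) = 363.4 / sin(71°) = 384 m

384 m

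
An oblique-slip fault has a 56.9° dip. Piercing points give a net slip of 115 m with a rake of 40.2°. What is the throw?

dip-slip = net slip × sin(rake) = 115 m × sin(40.2°) = 74.23 m
throw = dip-slip × sin(dip) = 74.23 × sin(56.9°) = 62.2 m

62.2 m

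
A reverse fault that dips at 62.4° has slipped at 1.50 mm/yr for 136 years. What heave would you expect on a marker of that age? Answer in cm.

dip-slip = rate × time = 1.50 mm/yr × 136 years = 0.2040 m
heave = dip-slip × cos(dip) = 0.2040 × cos(62.4°) = 0.0945 m = 9.45 cm

9.45 cm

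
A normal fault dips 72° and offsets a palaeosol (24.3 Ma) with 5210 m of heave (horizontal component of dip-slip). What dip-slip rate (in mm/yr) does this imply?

dip-slip = heave / cos(dip) = 5210 m / cos(72°) = 16860 m
rate = 16860 m / 24.3 Ma = 0.000694 m/yr = 0.694 mm/yr

0.694 mm/yr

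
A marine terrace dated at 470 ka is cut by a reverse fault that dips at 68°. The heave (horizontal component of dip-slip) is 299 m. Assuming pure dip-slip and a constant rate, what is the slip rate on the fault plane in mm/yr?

1.70 mm/yr

dip-slip = heave / cos(dip) = 299 m / cos(68°) = 798.2 m
rate = 798.2 m / 470 ka = 0.00170 m/yr = 1.70 mm/yr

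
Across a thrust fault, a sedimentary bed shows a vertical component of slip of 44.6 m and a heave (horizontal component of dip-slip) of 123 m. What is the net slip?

131 m

net slip = √(throw² + heave²) = √(44.6² + 123²) = 131 m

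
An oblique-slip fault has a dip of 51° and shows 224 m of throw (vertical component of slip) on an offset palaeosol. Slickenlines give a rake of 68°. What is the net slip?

311 m

dip-slip = throw / sin(dip) = 224 / sin(51°) = 288.2 m
net slip = dip-slip / sin(rake) = 288.2 / sin(68°) = 311 m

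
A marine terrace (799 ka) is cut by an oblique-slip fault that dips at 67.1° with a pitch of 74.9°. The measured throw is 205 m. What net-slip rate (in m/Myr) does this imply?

288 m/Myr

dip-slip = throw / sin(dip) = 205 / sin(67.1°) = 222.5 m
net slip = dip-slip / sin(rake) = 222.5 / sin(74.9°) = 230.5 m
rate = 230.5 m / 799 ka = 0.000288 m/yr = 288 m/Myr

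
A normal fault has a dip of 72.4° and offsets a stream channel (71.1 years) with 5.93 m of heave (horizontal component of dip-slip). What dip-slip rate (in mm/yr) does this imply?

dip-slip = heave / cos(dip) = 5.93 m / cos(72.4°) = 19.61 m
rate = 19.61 m / 71.1 years = 0.276 m/yr = 276 mm/yr

276 mm/yr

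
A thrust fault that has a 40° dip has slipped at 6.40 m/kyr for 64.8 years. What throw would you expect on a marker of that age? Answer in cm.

dip-slip = rate × time = 6.40 m/kyr × 64.8 years = 0.4147 m
throw = dip-slip × sin(dip) = 0.4147 × sin(40°) = 0.267 m = 26.7 cm

26.7 cm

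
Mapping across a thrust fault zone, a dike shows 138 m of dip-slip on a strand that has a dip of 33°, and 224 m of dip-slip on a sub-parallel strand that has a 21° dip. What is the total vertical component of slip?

155 m

throw_A = 138 × sin(33°) = 75.16 m
throw_B = 224 × sin(21°) = 80.27 m
total = 75.16 + 80.27 = 155 m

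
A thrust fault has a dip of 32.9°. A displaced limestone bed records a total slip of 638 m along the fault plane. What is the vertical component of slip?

347 m

throw = dip-slip × sin(dip) = 638 m × sin(32.9°) = 347 m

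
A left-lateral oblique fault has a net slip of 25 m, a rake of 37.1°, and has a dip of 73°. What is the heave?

4.41 m

dip-slip = net slip × sin(rake) = 25 m × sin(37.1°) = 15.08 m
heave = dip-slip × cos(dip) = 15.08 × cos(73°) = 4.41 m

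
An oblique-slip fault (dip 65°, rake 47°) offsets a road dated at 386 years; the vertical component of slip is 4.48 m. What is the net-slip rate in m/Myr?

17500 m/Myr

dip-slip = throw / sin(dip) = 4.48 / sin(65°) = 4.943 m
net slip = dip-slip / sin(rake) = 4.943 / sin(47°) = 6.759 m
rate = 6.759 m / 386 years = 0.0175 m/yr = 17500 m/Myr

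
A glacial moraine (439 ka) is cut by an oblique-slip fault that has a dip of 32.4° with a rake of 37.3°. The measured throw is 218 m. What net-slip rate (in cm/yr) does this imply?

0.153 cm/yr

dip-slip = throw / sin(dip) = 218 / sin(32.4°) = 406.8 m
net slip = dip-slip / sin(rake) = 406.8 / sin(37.3°) = 671.4 m
rate = 671.4 m / 439 ka = 0.00153 m/yr = 0.153 cm/yr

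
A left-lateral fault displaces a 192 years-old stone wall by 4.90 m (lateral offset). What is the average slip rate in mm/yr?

25.5 mm/yr

rate = 4.90 m / 192 years = 0.0255 m/yr = 25.5 mm/yr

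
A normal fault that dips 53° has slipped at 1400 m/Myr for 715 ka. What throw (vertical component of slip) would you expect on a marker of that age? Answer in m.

799 m

dip-slip = rate × time = 1400 m/Myr × 715 ka = 1001 m
throw = dip-slip × sin(dip) = 1001 × sin(53°) = 799 m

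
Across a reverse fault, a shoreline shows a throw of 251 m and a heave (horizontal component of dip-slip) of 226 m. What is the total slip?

net slip = √(throw² + heave²) = √(251² + 226²) = 338 m

338 m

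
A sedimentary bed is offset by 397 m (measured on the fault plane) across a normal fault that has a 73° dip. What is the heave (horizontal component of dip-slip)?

heave = dip-slip × cos(dip) = 397 m × cos(73°) = 116 m

116 m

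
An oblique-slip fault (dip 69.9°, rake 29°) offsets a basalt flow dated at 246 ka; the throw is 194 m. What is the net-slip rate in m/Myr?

1730 m/Myr

dip-slip = throw / sin(dip) = 194 / sin(69.9°) = 206.6 m
net slip = dip-slip / sin(rake) = 206.6 / sin(29°) = 426.1 m
rate = 426.1 m / 246 ka = 0.00173 m/yr = 1730 m/Myr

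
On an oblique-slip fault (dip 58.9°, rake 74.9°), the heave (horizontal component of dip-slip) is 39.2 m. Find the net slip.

dip-slip = heave / cos(dip) = 39.2 / cos(58.9°) = 75.89 m
net slip = dip-slip / sin(rake) = 75.89 / sin(74.9°) = 78.6 m

78.6 m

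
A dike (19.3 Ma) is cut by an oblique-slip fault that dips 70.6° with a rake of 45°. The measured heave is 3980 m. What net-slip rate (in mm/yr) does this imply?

0.878 mm/yr

dip-slip = heave / cos(dip) = 3980 / cos(70.6°) = 11980 m
net slip = dip-slip / sin(rake) = 11980 / sin(45°) = 16950 m
rate = 16950 m / 19.3 Ma = 0.000878 m/yr = 0.878 mm/yr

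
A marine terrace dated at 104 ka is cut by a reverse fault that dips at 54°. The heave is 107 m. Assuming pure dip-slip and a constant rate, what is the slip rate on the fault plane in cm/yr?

0.175 cm/yr

dip-slip = heave / cos(dip) = 107 m / cos(54°) = 182 m
rate = 182 m / 104 ka = 0.00175 m/yr = 0.175 cm/yr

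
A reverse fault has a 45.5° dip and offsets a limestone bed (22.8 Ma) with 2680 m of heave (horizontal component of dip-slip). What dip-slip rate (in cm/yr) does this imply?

0.0168 cm/yr

dip-slip = heave / cos(dip) = 2680 m / cos(45.5°) = 3824 m
rate = 3824 m / 22.8 Ma = 0.000168 m/yr = 0.0168 cm/yr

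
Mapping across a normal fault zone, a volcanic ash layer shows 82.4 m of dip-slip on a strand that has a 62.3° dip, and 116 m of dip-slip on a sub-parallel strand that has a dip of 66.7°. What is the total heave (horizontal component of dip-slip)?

84.2 m

heave_A = 82.4 × cos(62.3°) = 38.30 m
heave_B = 116 × cos(66.7°) = 45.88 m
total = 38.30 + 45.88 = 84.2 m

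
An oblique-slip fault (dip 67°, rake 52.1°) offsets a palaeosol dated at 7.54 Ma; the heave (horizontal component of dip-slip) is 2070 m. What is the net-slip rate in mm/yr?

0.890 mm/yr

dip-slip = heave / cos(dip) = 2070 / cos(67°) = 5298 m
net slip = dip-slip / sin(rake) = 5298 / sin(52.1°) = 6714 m
rate = 6714 m / 7.54 Ma = 0.000890 m/yr = 0.890 mm/yr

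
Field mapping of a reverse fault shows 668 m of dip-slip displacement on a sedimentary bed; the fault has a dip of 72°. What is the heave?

206 m

heave = dip-slip × cos(dip) = 668 m × cos(72°) = 206 m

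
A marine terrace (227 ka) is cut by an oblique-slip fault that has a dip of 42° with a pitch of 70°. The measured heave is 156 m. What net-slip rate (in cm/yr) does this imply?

0.0984 cm/yr

dip-slip = heave / cos(dip) = 156 / cos(42°) = 209.9 m
net slip = dip-slip / sin(rake) = 209.9 / sin(70°) = 223.4 m
rate = 223.4 m / 227 ka = 0.000984 m/yr = 0.0984 cm/yr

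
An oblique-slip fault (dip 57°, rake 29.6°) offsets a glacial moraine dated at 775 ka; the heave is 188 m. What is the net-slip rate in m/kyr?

0.902 m/kyr

dip-slip = heave / cos(dip) = 188 / cos(57°) = 345.2 m
net slip = dip-slip / sin(rake) = 345.2 / sin(29.6°) = 698.8 m
rate = 698.8 m / 775 ka = 0.000902 m/yr = 0.902 m/kyr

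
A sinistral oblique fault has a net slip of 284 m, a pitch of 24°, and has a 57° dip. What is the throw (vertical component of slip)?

dip-slip = net slip × sin(rake) = 284 m × sin(24°) = 115.5 m
throw = dip-slip × sin(dip) = 115.5 × sin(57°) = 96.9 m

96.9 m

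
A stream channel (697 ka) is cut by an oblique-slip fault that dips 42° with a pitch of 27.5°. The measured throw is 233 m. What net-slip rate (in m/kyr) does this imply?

1.08 m/kyr

dip-slip = throw / sin(dip) = 233 / sin(42°) = 348.2 m
net slip = dip-slip / sin(rake) = 348.2 / sin(27.5°) = 754.1 m
rate = 754.1 m / 697 ka = 0.00108 m/yr = 1.08 m/kyr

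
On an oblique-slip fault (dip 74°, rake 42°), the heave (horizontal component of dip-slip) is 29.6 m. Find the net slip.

dip-slip = heave / cos(dip) = 29.6 / cos(74°) = 107.4 m
net slip = dip-slip / sin(rake) = 107.4 / sin(42°) = 160 m

160 m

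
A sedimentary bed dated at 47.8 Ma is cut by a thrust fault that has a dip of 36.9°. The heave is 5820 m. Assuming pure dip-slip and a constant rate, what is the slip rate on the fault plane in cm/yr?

0.0152 cm/yr

dip-slip = heave / cos(dip) = 5820 m / cos(36.9°) = 7278 m
rate = 7278 m / 47.8 Ma = 0.000152 m/yr = 0.0152 cm/yr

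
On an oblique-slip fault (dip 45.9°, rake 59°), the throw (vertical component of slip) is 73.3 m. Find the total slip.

dip-slip = throw / sin(dip) = 73.3 / sin(45.9°) = 102.1 m
net slip = dip-slip / sin(rake) = 102.1 / sin(59°) = 119 m

119 m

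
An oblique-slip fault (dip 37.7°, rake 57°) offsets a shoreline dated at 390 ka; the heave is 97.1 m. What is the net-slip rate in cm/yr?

0.0375 cm/yr

dip-slip = heave / cos(dip) = 97.1 / cos(37.7°) = 122.7 m
net slip = dip-slip / sin(rake) = 122.7 / sin(57°) = 146.3 m
rate = 146.3 m / 390 ka = 0.000375 m/yr = 0.0375 cm/yr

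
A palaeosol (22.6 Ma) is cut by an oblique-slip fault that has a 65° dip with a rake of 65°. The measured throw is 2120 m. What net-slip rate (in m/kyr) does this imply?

0.114 m/kyr

dip-slip = throw / sin(dip) = 2120 / sin(65°) = 2339 m
net slip = dip-slip / sin(rake) = 2339 / sin(65°) = 2581 m
rate = 2581 m / 22.6 Ma = 0.000114 m/yr = 0.114 m/kyr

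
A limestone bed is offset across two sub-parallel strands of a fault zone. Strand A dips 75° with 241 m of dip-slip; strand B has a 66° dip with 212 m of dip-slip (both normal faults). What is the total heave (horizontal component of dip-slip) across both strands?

heave_A = 241 × cos(75°) = 62.38 m
heave_B = 212 × cos(66°) = 86.23 m
total = 62.38 + 86.23 = 149 m

149 m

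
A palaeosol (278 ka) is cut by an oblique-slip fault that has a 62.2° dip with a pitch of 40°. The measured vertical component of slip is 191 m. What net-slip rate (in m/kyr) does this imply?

1.21 m/kyr

dip-slip = throw / sin(dip) = 191 / sin(62.2°) = 215.9 m
net slip = dip-slip / sin(rake) = 215.9 / sin(40°) = 335.9 m
rate = 335.9 m / 278 ka = 0.00121 m/yr = 1.21 m/kyr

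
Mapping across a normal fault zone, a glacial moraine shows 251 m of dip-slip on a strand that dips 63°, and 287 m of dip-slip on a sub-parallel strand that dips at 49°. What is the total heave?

heave_A = 251 × cos(63°) = 114 m
heave_B = 287 × cos(49°) = 188.3 m
total = 114 + 188.3 = 302 m

302 m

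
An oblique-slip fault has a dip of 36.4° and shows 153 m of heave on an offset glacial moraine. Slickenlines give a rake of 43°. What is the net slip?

279 m

dip-slip = heave / cos(dip) = 153 / cos(36.4°) = 190.1 m
net slip = dip-slip / sin(rake) = 190.1 / sin(43°) = 279 m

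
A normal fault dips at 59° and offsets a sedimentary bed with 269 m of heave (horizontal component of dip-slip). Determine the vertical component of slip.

448 m

throw = heave × tan(dip) = 269 × tan(59°) = 448 m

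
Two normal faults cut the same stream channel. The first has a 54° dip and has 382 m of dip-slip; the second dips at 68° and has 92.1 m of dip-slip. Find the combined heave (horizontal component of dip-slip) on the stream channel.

heave_A = 382 × cos(54°) = 224.5 m
heave_B = 92.1 × cos(68°) = 34.50 m
total = 224.5 + 34.50 = 259 m

259 m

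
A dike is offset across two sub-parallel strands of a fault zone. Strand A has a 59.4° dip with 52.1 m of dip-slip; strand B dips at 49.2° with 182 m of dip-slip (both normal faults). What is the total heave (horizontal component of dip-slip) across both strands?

145 m

heave_A = 52.1 × cos(59.4°) = 26.52 m
heave_B = 182 × cos(49.2°) = 118.9 m
total = 26.52 + 118.9 = 145 m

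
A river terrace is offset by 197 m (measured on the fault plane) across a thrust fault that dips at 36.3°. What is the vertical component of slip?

throw = dip-slip × sin(dip) = 197 m × sin(36.3°) = 117 m

117 m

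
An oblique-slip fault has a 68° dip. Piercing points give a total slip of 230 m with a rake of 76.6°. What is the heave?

83.8 m

dip-slip = net slip × sin(rake) = 230 m × sin(76.6°) = 223.7 m
heave = dip-slip × cos(dip) = 223.7 × cos(68°) = 83.8 m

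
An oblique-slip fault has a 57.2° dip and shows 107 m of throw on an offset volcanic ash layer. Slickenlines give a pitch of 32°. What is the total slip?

240 m

dip-slip = throw / sin(dip) = 107 / sin(57.2°) = 127.3 m
net slip = dip-slip / sin(rake) = 127.3 / sin(32°) = 240 m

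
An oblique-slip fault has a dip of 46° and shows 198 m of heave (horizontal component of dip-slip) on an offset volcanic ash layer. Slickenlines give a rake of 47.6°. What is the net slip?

dip-slip = heave / cos(dip) = 198 / cos(46°) = 285 m
net slip = dip-slip / sin(rake) = 285 / sin(47.6°) = 386 m

386 m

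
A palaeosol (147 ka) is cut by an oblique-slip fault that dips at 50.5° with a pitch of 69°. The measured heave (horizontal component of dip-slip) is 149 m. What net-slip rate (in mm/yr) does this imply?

dip-slip = heave / cos(dip) = 149 / cos(50.5°) = 234.2 m
net slip = dip-slip / sin(rake) = 234.2 / sin(69°) = 250.9 m
rate = 250.9 m / 147 ka = 0.00171 m/yr = 1.71 mm/yr

1.71 mm/yr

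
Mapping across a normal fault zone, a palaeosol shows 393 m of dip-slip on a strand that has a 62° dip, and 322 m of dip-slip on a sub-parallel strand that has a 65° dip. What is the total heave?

heave_A = 393 × cos(62°) = 184.5 m
heave_B = 322 × cos(65°) = 136.1 m
total = 184.5 + 136.1 = 321 m

321 m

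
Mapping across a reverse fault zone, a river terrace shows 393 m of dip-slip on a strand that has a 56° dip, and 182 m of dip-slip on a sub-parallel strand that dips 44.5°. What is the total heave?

350 m

heave_A = 393 × cos(56°) = 219.8 m
heave_B = 182 × cos(44.5°) = 129.8 m
total = 219.8 + 129.8 = 350 m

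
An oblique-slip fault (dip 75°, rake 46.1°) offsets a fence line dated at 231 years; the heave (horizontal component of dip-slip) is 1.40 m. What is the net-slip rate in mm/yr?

32.5 mm/yr

dip-slip = heave / cos(dip) = 1.40 / cos(75°) = 5.409 m
net slip = dip-slip / sin(rake) = 5.409 / sin(46.1°) = 7.507 m
rate = 7.507 m / 231 years = 0.0325 m/yr = 32.5 mm/yr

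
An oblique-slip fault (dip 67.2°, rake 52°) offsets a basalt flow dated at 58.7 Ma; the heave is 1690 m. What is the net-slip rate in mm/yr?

dip-slip = heave / cos(dip) = 1690 / cos(67.2°) = 4361 m
net slip = dip-slip / sin(rake) = 4361 / sin(52°) = 5534 m
rate = 5534 m / 58.7 Ma = 0.0000943 m/yr = 0.0943 mm/yr

0.0943 mm/yr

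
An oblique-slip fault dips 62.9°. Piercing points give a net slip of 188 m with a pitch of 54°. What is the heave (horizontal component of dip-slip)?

dip-slip = net slip × sin(rake) = 188 m × sin(54°) = 152.1 m
heave = dip-slip × cos(dip) = 152.1 × cos(62.9°) = 69.3 m

69.3 m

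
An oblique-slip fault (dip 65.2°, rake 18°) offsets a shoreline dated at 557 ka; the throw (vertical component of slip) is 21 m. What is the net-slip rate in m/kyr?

0.134 m/kyr

dip-slip = throw / sin(dip) = 21 / sin(65.2°) = 23.13 m
net slip = dip-slip / sin(rake) = 23.13 / sin(18°) = 74.86 m
rate = 74.86 m / 557 ka = 0.000134 m/yr = 0.134 m/kyr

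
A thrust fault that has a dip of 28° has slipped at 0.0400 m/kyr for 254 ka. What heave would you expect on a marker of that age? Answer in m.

dip-slip = rate × time = 0.0400 m/kyr × 254 ka = 10.16 m
heave = dip-slip × cos(dip) = 10.16 × cos(28°) = 8.97 m

8.97 m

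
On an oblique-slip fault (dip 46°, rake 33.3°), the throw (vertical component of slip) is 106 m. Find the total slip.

dip-slip = throw / sin(dip) = 106 / sin(46°) = 147.4 m
net slip = dip-slip / sin(rake) = 147.4 / sin(33.3°) = 268 m

268 m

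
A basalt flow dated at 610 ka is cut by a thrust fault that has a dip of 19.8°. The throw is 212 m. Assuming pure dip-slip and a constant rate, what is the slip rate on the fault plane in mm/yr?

1.03 mm/yr

dip-slip = throw / sin(dip) = 212 m / sin(19.8°) = 625.9 m
rate = 625.9 m / 610 ka = 0.00103 m/yr = 1.03 mm/yr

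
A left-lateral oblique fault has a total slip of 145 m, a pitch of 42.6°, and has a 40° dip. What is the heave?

dip-slip = net slip × sin(rake) = 145 m × sin(42.6°) = 98.15 m
heave = dip-slip × cos(dip) = 98.15 × cos(40°) = 75.2 m

75.2 m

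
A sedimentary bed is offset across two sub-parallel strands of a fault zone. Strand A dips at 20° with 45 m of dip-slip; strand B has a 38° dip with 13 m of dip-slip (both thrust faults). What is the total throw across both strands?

throw_A = 45 × sin(20°) = 15.39 m
throw_B = 13 × sin(38°) = 8.004 m
total = 15.39 + 8.004 = 23.4 m

23.4 m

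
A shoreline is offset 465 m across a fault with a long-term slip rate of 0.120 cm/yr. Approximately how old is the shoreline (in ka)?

age = offset / rate = 465 m / (0.120 cm/yr) = 388000 yr = 388 ka

388 ka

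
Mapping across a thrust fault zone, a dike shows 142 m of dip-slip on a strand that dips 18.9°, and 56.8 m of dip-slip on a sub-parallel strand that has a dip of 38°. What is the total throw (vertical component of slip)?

throw_A = 142 × sin(18.9°) = 46 m
throw_B = 56.8 × sin(38°) = 34.97 m
total = 46 + 34.97 = 81 m

81 m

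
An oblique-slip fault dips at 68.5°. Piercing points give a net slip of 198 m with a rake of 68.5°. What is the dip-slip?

dip-slip = net slip × sin(rake) = 198 m × sin(68.5°) = 184 m

184 m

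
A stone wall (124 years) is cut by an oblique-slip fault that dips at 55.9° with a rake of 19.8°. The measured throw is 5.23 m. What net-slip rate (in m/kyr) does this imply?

150 m/kyr

dip-slip = throw / sin(dip) = 5.23 / sin(55.9°) = 6.316 m
net slip = dip-slip / sin(rake) = 6.316 / sin(19.8°) = 18.65 m
rate = 18.65 m / 124 years = 0.150 m/yr = 150 m/kyr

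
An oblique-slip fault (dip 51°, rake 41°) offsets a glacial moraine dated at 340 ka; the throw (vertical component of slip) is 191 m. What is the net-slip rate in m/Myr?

dip-slip = throw / sin(dip) = 191 / sin(51°) = 245.8 m
net slip = dip-slip / sin(rake) = 245.8 / sin(41°) = 374.6 m
rate = 374.6 m / 340 ka = 0.00110 m/yr = 1100 m/Myr

1100 m/Myr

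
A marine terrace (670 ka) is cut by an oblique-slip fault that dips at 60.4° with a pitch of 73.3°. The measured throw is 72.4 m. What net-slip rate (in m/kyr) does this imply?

0.130 m/kyr

dip-slip = throw / sin(dip) = 72.4 / sin(60.4°) = 83.27 m
net slip = dip-slip / sin(rake) = 83.27 / sin(73.3°) = 86.93 m
rate = 86.93 m / 670 ka = 0.000130 m/yr = 0.130 m/kyr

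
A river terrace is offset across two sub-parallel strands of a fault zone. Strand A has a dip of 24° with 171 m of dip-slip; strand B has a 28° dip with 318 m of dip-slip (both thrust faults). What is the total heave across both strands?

437 m

heave_A = 171 × cos(24°) = 156.2 m
heave_B = 318 × cos(28°) = 280.8 m
total = 156.2 + 280.8 = 437 m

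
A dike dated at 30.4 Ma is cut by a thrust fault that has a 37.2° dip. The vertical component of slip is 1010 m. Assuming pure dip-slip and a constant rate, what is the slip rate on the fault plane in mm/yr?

dip-slip = throw / sin(dip) = 1010 m / sin(37.2°) = 1671 m
rate = 1671 m / 30.4 Ma = 0.0000550 m/yr = 0.0550 mm/yr

0.0550 mm/yr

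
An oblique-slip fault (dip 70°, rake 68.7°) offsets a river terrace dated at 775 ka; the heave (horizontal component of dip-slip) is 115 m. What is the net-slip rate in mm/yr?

dip-slip = heave / cos(dip) = 115 / cos(70°) = 336.2 m
net slip = dip-slip / sin(rake) = 336.2 / sin(68.7°) = 360.9 m
rate = 360.9 m / 775 ka = 0.000466 m/yr = 0.466 mm/yr

0.466 mm/yr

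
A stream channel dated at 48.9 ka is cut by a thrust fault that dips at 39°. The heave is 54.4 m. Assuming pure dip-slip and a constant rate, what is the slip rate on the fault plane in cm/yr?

dip-slip = heave / cos(dip) = 54.4 m / cos(39°) = 70 m
rate = 70 m / 48.9 ka = 0.00143 m/yr = 0.143 cm/yr

0.143 cm/yr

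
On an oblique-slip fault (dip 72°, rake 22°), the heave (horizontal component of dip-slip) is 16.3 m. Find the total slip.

141 m

dip-slip = heave / cos(dip) = 16.3 / cos(72°) = 52.75 m
net slip = dip-slip / sin(rake) = 52.75 / sin(22°) = 141 m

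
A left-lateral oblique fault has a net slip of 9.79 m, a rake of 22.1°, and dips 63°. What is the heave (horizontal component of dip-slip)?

dip-slip = net slip × sin(rake) = 9.79 m × sin(22.1°) = 3.683 m
heave = dip-slip × cos(dip) = 3.683 × cos(63°) = 1.67 m

1.67 m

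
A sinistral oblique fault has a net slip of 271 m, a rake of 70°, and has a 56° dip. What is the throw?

dip-slip = net slip × sin(rake) = 271 m × sin(70°) = 254.7 m
throw = dip-slip × sin(dip) = 254.7 × sin(56°) = 211 m

211 m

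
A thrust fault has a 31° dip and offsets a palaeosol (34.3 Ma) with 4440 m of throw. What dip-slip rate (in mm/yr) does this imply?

dip-slip = throw / sin(dip) = 4440 m / sin(31°) = 8621 m
rate = 8621 m / 34.3 Ma = 0.000251 m/yr = 0.251 mm/yr

0.251 mm/yr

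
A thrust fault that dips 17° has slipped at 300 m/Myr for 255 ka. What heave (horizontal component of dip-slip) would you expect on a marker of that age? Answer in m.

73.2 m

dip-slip = rate × time = 300 m/Myr × 255 ka = 76.50 m
heave = dip-slip × cos(dip) = 76.50 × cos(17°) = 73.2 m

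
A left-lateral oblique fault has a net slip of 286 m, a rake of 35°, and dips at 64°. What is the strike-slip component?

strike-slip = net slip × cos(rake) = 286 m × cos(35°) = 234 m

234 m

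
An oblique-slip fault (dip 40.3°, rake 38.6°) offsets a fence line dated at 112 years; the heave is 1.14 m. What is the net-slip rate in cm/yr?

dip-slip = heave / cos(dip) = 1.14 / cos(40.3°) = 1.495 m
net slip = dip-slip / sin(rake) = 1.495 / sin(38.6°) = 2.396 m
rate = 2.396 m / 112 years = 0.0214 m/yr = 2.14 cm/yr

2.14 cm/yr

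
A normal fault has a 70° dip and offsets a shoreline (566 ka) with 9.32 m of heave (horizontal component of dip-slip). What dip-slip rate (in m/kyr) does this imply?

0.0481 m/kyr

dip-slip = heave / cos(dip) = 9.32 m / cos(70°) = 27.25 m
rate = 27.25 m / 566 ka = 0.0000481 m/yr = 0.0481 m/kyr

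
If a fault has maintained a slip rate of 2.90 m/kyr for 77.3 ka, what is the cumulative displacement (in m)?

224 m

slip = rate × time = 2.90 m/kyr × 77.3 ka = 224 m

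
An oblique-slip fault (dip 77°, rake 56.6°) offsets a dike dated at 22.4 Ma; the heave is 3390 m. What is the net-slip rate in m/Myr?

806 m/Myr

dip-slip = heave / cos(dip) = 3390 / cos(77°) = 15070 m
net slip = dip-slip / sin(rake) = 15070 / sin(56.6°) = 18050 m
rate = 18050 m / 22.4 Ma = 0.000806 m/yr = 806 m/Myr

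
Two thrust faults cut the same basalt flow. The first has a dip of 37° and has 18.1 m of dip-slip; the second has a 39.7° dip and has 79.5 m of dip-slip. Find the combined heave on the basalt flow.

75.6 m

heave_A = 18.1 × cos(37°) = 14.46 m
heave_B = 79.5 × cos(39.7°) = 61.17 m
total = 14.46 + 61.17 = 75.6 m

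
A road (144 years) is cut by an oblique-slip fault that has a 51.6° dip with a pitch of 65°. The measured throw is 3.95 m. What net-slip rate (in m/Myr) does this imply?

38600 m/Myr

dip-slip = throw / sin(dip) = 3.95 / sin(51.6°) = 5.040 m
net slip = dip-slip / sin(rake) = 5.040 / sin(65°) = 5.561 m
rate = 5.561 m / 144 years = 0.0386 m/yr = 38600 m/Myr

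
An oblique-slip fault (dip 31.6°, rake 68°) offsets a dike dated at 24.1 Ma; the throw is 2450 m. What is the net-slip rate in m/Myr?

209 m/Myr

dip-slip = throw / sin(dip) = 2450 / sin(31.6°) = 4676 m
net slip = dip-slip / sin(rake) = 4676 / sin(68°) = 5043 m
rate = 5043 m / 24.1 Ma = 0.000209 m/yr = 209 m/Myr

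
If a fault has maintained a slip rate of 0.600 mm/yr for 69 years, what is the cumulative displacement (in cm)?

slip = rate × time = 0.600 mm/yr × 69 years = 0.0414 m = 4.14 cm

4.14 cm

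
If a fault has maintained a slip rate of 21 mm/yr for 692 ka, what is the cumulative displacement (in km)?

14.5 km

slip = rate × time = 21 mm/yr × 692 ka = 14500 m = 14.5 km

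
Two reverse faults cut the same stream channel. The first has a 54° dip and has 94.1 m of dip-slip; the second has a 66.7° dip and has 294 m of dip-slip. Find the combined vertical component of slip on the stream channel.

throw_A = 94.1 × sin(54°) = 76.13 m
throw_B = 294 × sin(66.7°) = 270 m
total = 76.13 + 270 = 346 m

346 m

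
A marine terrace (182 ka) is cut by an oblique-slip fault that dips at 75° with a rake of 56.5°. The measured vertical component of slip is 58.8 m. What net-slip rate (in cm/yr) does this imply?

0.0401 cm/yr

dip-slip = throw / sin(dip) = 58.8 / sin(75°) = 60.87 m
net slip = dip-slip / sin(rake) = 60.87 / sin(56.5°) = 73 m
rate = 73 m / 182 ka = 0.000401 m/yr = 0.0401 cm/yr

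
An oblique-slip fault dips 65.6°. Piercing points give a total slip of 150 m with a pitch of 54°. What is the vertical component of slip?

111 m

dip-slip = net slip × sin(rake) = 150 m × sin(54°) = 121.4 m
throw = dip-slip × sin(dip) = 121.4 × sin(65.6°) = 111 m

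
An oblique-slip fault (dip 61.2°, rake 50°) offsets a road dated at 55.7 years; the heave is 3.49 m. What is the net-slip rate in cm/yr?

dip-slip = heave / cos(dip) = 3.49 / cos(61.2°) = 7.244 m
net slip = dip-slip / sin(rake) = 7.244 / sin(50°) = 9.457 m
rate = 9.457 m / 55.7 years = 0.170 m/yr = 17 cm/yr

17 cm/yr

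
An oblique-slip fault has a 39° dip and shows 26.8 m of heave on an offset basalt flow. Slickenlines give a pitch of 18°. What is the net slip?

112 m

dip-slip = heave / cos(dip) = 26.8 / cos(39°) = 34.49 m
net slip = dip-slip / sin(rake) = 34.49 / sin(18°) = 112 m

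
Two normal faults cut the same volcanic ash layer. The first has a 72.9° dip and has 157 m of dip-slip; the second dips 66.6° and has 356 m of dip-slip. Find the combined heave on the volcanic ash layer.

188 m

heave_A = 157 × cos(72.9°) = 46.16 m
heave_B = 356 × cos(66.6°) = 141.4 m
total = 46.16 + 141.4 = 188 m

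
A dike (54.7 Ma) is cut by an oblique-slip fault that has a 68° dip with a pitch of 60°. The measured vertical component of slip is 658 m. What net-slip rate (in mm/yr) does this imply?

0.0150 mm/yr

dip-slip = throw / sin(dip) = 658 / sin(68°) = 709.7 m
net slip = dip-slip / sin(rake) = 709.7 / sin(60°) = 819.5 m
rate = 819.5 m / 54.7 Ma = 0.0000150 m/yr = 0.0150 mm/yr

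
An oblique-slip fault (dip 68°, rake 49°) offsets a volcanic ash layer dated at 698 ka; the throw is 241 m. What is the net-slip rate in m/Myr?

493 m/Myr

dip-slip = throw / sin(dip) = 241 / sin(68°) = 259.9 m
net slip = dip-slip / sin(rake) = 259.9 / sin(49°) = 344.4 m
rate = 344.4 m / 698 ka = 0.000493 m/yr = 493 m/Myr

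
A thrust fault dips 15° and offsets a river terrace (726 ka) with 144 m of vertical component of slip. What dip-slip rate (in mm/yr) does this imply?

dip-slip = throw / sin(dip) = 144 m / sin(15°) = 556.4 m
rate = 556.4 m / 726 ka = 0.000766 m/yr = 0.766 mm/yr

0.766 mm/yr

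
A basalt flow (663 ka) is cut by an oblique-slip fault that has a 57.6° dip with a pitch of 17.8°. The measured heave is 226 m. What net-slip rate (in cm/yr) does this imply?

dip-slip = heave / cos(dip) = 226 / cos(57.6°) = 421.8 m
net slip = dip-slip / sin(rake) = 421.8 / sin(17.8°) = 1380 m
rate = 1380 m / 663 ka = 0.00208 m/yr = 0.208 cm/yr

0.208 cm/yr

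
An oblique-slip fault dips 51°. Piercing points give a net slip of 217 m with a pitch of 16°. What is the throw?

46.5 m

dip-slip = net slip × sin(rake) = 217 m × sin(16°) = 59.81 m
throw = dip-slip × sin(dip) = 59.81 × sin(51°) = 46.5 m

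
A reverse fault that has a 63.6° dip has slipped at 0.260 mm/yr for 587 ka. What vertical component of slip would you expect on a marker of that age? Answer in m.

137 m

dip-slip = rate × time = 0.260 mm/yr × 587 ka = 152.6 m
throw = dip-slip × sin(dip) = 152.6 × sin(63.6°) = 137 m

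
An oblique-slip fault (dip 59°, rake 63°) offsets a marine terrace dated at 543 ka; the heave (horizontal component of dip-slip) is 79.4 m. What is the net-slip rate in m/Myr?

319 m/Myr

dip-slip = heave / cos(dip) = 79.4 / cos(59°) = 154.2 m
net slip = dip-slip / sin(rake) = 154.2 / sin(63°) = 173 m
rate = 173 m / 543 ka = 0.000319 m/yr = 319 m/Myr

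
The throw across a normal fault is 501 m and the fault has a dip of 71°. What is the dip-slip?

dip-slip = throw / sin(dip) = 501 / sin(71°) = 530 m

530 m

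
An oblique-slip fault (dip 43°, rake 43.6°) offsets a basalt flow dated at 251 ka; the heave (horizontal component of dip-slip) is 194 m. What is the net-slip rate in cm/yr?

0.153 cm/yr

dip-slip = heave / cos(dip) = 194 / cos(43°) = 265.3 m
net slip = dip-slip / sin(rake) = 265.3 / sin(43.6°) = 384.6 m
rate = 384.6 m / 251 ka = 0.00153 m/yr = 0.153 cm/yr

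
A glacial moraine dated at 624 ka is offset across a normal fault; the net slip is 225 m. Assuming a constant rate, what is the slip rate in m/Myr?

rate = 225 m / 624 ka = 0.000361 m/yr = 361 m/Myr

361 m/Myr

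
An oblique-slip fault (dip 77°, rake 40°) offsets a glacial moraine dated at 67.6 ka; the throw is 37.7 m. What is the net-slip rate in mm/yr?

0.890 mm/yr

dip-slip = throw / sin(dip) = 37.7 / sin(77°) = 38.69 m
net slip = dip-slip / sin(rake) = 38.69 / sin(40°) = 60.19 m
rate = 60.19 m / 67.6 ka = 0.000890 m/yr = 0.890 mm/yr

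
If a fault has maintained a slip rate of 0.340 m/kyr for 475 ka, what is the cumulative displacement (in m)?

162 m

slip = rate × time = 0.340 m/kyr × 475 ka = 162 m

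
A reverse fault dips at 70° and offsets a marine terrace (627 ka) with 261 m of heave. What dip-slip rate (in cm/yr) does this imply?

0.122 cm/yr

dip-slip = heave / cos(dip) = 261 m / cos(70°) = 763.1 m
rate = 763.1 m / 627 ka = 0.00122 m/yr = 0.122 cm/yr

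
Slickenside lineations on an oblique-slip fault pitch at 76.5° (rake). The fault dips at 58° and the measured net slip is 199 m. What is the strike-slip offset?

46.5 m

strike-slip = net slip × cos(rake) = 199 m × cos(76.5°) = 46.5 m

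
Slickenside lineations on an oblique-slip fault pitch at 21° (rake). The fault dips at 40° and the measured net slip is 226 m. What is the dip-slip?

dip-slip = net slip × sin(rake) = 226 m × sin(21°) = 81 m

81 m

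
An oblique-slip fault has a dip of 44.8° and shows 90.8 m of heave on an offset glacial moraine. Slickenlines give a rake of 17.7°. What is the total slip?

dip-slip = heave / cos(dip) = 90.8 / cos(44.8°) = 128 m
net slip = dip-slip / sin(rake) = 128 / sin(17.7°) = 421 m

421 m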